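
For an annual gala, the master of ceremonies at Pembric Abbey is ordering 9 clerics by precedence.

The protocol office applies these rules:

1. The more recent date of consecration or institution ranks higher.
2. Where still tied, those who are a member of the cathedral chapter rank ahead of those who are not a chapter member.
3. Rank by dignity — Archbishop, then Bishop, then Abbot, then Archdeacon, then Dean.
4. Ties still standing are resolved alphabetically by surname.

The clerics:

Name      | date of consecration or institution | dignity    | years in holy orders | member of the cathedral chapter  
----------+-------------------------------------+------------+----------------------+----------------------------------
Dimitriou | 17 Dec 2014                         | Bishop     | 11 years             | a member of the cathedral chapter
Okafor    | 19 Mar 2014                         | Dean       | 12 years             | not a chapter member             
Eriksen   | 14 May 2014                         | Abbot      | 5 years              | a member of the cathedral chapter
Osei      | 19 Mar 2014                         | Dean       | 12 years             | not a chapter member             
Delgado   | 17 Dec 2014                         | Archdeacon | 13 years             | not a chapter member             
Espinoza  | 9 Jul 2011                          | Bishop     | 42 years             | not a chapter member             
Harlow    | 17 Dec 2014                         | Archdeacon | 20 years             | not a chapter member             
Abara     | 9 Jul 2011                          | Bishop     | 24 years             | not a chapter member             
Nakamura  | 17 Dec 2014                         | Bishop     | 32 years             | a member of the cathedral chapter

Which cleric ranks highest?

Dimitriou

By date of consecration or institution (later first): Dimitriou, Nakamura, Delgado and Harlow (each 17 Dec 2014); then Eriksen (14 May 2014); then Okafor and Osei (both 19 Mar 2014); then Abara and Espinoza (both 9 Jul 2011).
Among Dimitriou, Nakamura, Delgado and Harlow, a member of the cathedral chapter before not a chapter member: Dimitriou and Nakamura (a member of the cathedral chapter) before Delgado and Harlow (not a chapter member).
Dimitriou and Nakamura are each Bishop, so the next rule applies.
Among Dimitriou and Nakamura, alphabetically by surname: Dimitriou before Nakamura.
Delgado and Harlow are each Archdeacon, so the next rule applies.
Among Delgado and Harlow, alphabetically by surname: Delgado before Harlow.
Okafor and Osei are each not a chapter member, so the next rule applies.
Okafor and Osei are each Dean, so the next rule applies.
Among Okafor and Osei, alphabetically by surname: Okafor before Osei.
Abara and Espinoza are each not a chapter member, so the next rule applies.
Abara and Espinoza are each Bishop, so the next rule applies.
Among Abara and Espinoza, alphabetically by surname: Abara before Espinoza.
Order: Dimitriou, Nakamura, Delgado, Harlow, Eriksen, Okafor, Osei, Abara, Espinoza.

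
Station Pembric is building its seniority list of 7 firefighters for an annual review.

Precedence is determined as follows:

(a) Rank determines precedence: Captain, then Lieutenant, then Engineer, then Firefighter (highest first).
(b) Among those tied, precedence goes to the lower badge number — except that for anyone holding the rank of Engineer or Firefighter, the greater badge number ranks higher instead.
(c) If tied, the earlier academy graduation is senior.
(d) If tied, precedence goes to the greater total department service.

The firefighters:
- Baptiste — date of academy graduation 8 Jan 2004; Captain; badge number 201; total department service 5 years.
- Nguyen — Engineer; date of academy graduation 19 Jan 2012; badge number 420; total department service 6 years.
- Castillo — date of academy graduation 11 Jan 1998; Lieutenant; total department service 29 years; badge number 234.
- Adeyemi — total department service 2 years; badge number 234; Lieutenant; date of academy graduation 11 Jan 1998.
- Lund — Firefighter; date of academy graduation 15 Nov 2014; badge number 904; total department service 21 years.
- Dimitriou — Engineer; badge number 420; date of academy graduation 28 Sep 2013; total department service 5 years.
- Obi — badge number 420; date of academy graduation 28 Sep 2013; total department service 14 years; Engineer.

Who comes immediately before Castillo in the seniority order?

Baptiste

By rank: Baptiste (Captain); then Castillo and Adeyemi (Lieutenant); then Nguyen, Obi and Dimitriou (Engineer); then Lund (Firefighter).
Castillo and Adeyemi both have badge number 234, so the next rule applies.
Castillo and Adeyemi both have date of academy graduation 11 Jan 1998, so the next rule applies.
Among Castillo and Adeyemi, by total department service (higher first): Castillo (29 years) before Adeyemi (2 years).
Nguyen, Obi and Dimitriou all have badge number 420, so the next rule applies.
Among Nguyen, Obi and Dimitriou, by date of academy graduation (earlier first): Nguyen (19 Jan 2012) before Obi and Dimitriou (28 Sep 2013).
Among Obi and Dimitriou, by total department service (higher first): Obi (14 years) before Dimitriou (5 years).
Order: Baptiste, Castillo, Adeyemi, Nguyen, Obi, Dimitriou, Lund.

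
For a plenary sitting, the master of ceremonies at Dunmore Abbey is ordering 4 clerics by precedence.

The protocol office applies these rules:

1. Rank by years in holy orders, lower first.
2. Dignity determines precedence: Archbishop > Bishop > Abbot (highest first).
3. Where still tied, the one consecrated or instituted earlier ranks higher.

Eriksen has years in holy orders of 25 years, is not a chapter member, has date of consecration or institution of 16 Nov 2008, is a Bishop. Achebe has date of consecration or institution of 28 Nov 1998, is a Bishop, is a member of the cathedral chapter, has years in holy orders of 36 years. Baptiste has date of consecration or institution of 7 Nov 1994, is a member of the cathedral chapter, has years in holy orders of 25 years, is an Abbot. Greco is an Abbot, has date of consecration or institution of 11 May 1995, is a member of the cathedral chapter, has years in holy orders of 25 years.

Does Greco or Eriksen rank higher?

By years in holy orders (lower first): Eriksen, Baptiste and Greco (each 25 years); then Achebe (36 years).
Among Eriksen, Baptiste and Greco, by dignity: Eriksen (Bishop) before Baptiste and Greco (Abbot).
Among Baptiste and Greco, by date of consecration or institution (earlier first): Baptiste (7 Nov 1994) before Greco (11 May 1995).
So Eriksen takes precedence.

Eriksen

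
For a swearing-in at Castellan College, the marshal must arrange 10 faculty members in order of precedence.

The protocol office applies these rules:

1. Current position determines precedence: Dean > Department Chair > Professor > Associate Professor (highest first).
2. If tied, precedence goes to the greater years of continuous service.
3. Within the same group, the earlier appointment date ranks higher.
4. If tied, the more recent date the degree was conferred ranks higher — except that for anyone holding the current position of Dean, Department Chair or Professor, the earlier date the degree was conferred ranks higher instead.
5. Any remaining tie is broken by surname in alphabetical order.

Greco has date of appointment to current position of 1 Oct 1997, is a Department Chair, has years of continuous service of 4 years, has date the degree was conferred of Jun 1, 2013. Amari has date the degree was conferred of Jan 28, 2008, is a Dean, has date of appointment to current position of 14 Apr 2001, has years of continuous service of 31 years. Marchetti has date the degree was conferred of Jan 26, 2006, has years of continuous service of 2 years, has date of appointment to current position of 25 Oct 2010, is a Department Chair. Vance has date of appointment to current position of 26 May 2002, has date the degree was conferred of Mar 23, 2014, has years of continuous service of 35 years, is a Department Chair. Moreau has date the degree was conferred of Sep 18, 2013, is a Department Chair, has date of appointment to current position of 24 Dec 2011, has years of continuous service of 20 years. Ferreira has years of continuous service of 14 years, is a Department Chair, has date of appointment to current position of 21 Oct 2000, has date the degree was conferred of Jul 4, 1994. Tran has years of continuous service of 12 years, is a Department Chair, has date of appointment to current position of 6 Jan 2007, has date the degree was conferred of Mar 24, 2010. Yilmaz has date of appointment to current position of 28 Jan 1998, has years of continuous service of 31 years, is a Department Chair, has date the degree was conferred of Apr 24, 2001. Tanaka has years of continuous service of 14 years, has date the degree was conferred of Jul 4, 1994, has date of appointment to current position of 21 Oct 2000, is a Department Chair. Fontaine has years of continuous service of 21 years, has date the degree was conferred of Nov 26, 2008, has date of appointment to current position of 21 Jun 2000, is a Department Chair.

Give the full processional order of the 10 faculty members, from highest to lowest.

Amari, Vance, Yilmaz, Fontaine, Moreau, Ferreira, Tanaka, Tran, Greco, Marchetti

By current position: Amari (Dean); then Vance, Yilmaz, Fontaine, Moreau, Ferreira, Tanaka, Tran, Greco and Marchetti (Department Chair).
Among Vance, Yilmaz, Fontaine, Moreau, Ferreira, Tanaka, Tran, Greco and Marchetti, by years of continuous service (higher first): Vance (35 years) before Yilmaz (31 years) before Fontaine (21 years) before Moreau (20 years) before Ferreira and Tanaka (14 years) before Tran (12 years) before Greco (4 years) before Marchetti (2 years).
Ferreira and Tanaka both have date of appointment to current position 21 Oct 2000, so the next rule applies.
Ferreira and Tanaka both have date the degree was conferred Jul 4, 1994, so the next rule applies.
Among Ferreira and Tanaka, alphabetically by surname: Ferreira before Tanaka.
Full order: Amari, Vance, Yilmaz, Fontaine, Moreau, Ferreira, Tanaka, Tran, Greco, Marchetti.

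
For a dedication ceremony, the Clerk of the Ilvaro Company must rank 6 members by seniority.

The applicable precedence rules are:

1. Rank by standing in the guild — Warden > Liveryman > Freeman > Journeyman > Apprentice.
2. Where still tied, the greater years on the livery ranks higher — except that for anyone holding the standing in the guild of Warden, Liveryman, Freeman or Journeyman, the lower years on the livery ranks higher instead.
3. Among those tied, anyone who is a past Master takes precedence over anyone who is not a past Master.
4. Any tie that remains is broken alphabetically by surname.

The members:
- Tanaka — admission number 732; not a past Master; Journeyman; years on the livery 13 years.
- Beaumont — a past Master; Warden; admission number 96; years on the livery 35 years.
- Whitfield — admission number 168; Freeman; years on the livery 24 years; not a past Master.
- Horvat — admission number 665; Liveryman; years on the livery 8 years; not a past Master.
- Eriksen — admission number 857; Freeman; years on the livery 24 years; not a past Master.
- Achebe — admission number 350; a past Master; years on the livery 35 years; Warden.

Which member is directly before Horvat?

Beaumont

By standing in the guild: Achebe and Beaumont (Warden); then Horvat (Liveryman); then Eriksen and Whitfield (Freeman); then Tanaka (Journeyman).
Achebe and Beaumont both have years on the livery 35 years, so the next rule applies.
Achebe and Beaumont are each a past Master, so the next rule applies.
Among Achebe and Beaumont, alphabetically by surname: Achebe before Beaumont.
Eriksen and Whitfield both have years on the livery 24 years, so the next rule applies.
Eriksen and Whitfield are each not a past Master, so the next rule applies.
Among Eriksen and Whitfield, alphabetically by surname: Eriksen before Whitfield.
Order: Achebe, Beaumont, Horvat, Eriksen, Whitfield, Tanaka.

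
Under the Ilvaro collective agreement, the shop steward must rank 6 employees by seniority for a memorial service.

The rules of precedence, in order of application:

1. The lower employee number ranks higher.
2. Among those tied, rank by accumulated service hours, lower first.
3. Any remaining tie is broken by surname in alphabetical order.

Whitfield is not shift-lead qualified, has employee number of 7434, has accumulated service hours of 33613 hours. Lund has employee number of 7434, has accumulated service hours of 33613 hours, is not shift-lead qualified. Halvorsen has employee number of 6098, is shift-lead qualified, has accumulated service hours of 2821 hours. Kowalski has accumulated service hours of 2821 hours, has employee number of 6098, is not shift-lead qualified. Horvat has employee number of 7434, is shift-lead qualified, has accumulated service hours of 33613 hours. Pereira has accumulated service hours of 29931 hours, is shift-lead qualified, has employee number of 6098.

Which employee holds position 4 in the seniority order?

Horvat

By employee number (lower first): Halvorsen, Kowalski and Pereira (each 6098); then Horvat, Lund and Whitfield (each 7434).
Among Halvorsen, Kowalski and Pereira, by accumulated service hours (lower first): Halvorsen and Kowalski (2821 hours) before Pereira (29931 hours).
Among Halvorsen and Kowalski, alphabetically by surname: Halvorsen before Kowalski.
Horvat, Lund and Whitfield all have accumulated service hours 33613 hours, so the next rule applies.
Among Horvat, Lund and Whitfield, alphabetically by surname: Horvat before Lund before Whitfield.
Order: Halvorsen, Kowalski, Pereira, Horvat, Lund, Whitfield.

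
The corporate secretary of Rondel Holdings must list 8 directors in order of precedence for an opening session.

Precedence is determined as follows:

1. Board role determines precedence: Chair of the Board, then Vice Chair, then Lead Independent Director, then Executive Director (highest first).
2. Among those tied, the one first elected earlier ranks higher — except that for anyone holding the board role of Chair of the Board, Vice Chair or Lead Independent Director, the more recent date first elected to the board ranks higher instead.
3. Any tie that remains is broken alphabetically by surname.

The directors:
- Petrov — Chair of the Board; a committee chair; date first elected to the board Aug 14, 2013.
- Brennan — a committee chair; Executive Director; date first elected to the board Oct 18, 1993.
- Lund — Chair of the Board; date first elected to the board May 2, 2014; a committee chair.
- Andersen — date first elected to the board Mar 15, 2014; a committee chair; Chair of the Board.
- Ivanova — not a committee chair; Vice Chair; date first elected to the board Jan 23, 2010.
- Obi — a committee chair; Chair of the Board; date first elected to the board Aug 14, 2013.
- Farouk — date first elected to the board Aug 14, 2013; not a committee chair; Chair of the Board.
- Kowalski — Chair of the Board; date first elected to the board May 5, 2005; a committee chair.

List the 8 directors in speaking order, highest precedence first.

Lund, Andersen, Farouk, Obi, Petrov, Kowalski, Ivanova, Brennan

By board role: Lund, Andersen, Farouk, Obi, Petrov and Kowalski (Chair of the Board); then Ivanova (Vice Chair); then Brennan (Executive Director).
Among Lund, Andersen, Farouk, Obi, Petrov and Kowalski, by date first elected to the board (later first) (reversed rule for this group): Lund (May 2, 2014) before Andersen (Mar 15, 2014) before Farouk, Obi and Petrov (Aug 14, 2013) before Kowalski (May 5, 2005).
Among Farouk, Obi and Petrov, alphabetically by surname: Farouk before Obi before Petrov.
Full order: Lund, Andersen, Farouk, Obi, Petrov, Kowalski, Ivanova, Brennan.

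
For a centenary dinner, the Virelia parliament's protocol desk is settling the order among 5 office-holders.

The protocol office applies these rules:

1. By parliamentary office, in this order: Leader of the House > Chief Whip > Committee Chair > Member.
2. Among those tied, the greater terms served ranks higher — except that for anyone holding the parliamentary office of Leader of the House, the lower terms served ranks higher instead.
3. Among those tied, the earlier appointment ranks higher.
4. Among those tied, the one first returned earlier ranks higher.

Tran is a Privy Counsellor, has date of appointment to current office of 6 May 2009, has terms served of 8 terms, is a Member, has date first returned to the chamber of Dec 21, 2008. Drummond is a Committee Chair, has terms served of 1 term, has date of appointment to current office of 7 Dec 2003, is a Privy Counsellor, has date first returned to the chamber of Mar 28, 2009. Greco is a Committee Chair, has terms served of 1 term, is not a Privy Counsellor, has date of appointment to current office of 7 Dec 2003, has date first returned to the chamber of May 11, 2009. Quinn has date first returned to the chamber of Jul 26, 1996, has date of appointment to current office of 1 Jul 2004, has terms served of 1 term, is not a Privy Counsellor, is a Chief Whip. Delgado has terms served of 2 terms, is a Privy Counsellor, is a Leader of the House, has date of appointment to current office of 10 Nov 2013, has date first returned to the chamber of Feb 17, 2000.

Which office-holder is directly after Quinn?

By parliamentary office: Delgado (Leader of the House); then Quinn (Chief Whip); then Drummond and Greco (Committee Chair); then Tran (Member).
Drummond and Greco both have terms served 1 term, so the next rule applies.
Drummond and Greco both have date of appointment to current office 7 Dec 2003, so the next rule applies.
Among Drummond and Greco, by date first returned to the chamber (earlier first): Drummond (Mar 28, 2009) before Greco (May 11, 2009).
Order: Delgado, Quinn, Drummond, Greco, Tran.

Drummond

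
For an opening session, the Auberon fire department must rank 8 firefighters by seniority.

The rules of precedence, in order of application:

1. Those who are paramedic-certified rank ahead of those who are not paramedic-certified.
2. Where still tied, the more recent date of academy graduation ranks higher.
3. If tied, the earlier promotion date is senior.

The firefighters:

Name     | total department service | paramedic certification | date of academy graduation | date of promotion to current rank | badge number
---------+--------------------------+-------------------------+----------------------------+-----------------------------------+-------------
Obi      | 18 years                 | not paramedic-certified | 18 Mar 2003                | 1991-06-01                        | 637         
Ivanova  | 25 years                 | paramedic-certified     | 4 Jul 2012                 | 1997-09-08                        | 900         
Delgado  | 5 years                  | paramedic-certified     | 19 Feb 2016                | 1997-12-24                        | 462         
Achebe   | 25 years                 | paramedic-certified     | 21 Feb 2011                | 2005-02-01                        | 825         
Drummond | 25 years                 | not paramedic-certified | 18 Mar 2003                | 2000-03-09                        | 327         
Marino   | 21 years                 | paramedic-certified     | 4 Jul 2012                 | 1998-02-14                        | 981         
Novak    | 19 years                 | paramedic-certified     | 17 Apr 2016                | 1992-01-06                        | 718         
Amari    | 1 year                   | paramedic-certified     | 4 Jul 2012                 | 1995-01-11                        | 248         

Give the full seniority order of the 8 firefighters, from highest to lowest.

By the first rule: Novak, Delgado, Amari, Ivanova, Marino and Achebe (each paramedic-certified); then Obi and Drummond (both not paramedic-certified).
Among Novak, Delgado, Amari, Ivanova, Marino and Achebe, by date of academy graduation (later first): Novak (17 Apr 2016) before Delgado (19 Feb 2016) before Amari, Ivanova and Marino (4 Jul 2012) before Achebe (21 Feb 2011).
Among Amari, Ivanova and Marino, by date of promotion to current rank (earlier first): Amari (1995-01-11) before Ivanova (1997-09-08) before Marino (1998-02-14).
Obi and Drummond both have date of academy graduation 18 Mar 2003, so the next rule applies.
Among Obi and Drummond, by date of promotion to current rank (earlier first): Obi (1991-06-01) before Drummond (2000-03-09).
Full order: Novak, Delgado, Amari, Ivanova, Marino, Achebe, Obi, Drummond.

Novak, Delgado, Amari, Ivanova, Marino, Achebe, Obi, Drummond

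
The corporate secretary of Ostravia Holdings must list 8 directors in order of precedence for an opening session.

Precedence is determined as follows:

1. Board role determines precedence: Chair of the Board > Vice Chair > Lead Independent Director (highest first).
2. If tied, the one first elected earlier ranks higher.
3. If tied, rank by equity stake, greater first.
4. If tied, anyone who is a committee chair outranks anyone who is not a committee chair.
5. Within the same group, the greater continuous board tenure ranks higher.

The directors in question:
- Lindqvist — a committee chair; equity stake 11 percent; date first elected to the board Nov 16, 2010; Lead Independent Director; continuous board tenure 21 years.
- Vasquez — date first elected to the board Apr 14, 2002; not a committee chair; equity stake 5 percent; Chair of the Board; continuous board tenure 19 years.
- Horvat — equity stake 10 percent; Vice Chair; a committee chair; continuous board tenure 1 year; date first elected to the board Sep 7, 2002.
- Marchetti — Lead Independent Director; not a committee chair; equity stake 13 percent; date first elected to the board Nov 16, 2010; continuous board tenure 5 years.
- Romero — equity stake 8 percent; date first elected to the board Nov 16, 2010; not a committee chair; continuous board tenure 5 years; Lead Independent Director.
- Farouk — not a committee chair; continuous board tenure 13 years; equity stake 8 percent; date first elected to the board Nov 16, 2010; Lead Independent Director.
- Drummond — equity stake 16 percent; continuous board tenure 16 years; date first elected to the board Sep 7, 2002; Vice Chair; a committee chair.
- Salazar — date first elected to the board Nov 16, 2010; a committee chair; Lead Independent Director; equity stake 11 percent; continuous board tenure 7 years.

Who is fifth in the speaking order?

Lindqvist

By board role: Vasquez (Chair of the Board); then Drummond and Horvat (Vice Chair); then Marchetti, Lindqvist, Salazar, Farouk and Romero (Lead Independent Director).
Drummond and Horvat both have date first elected to the board Sep 7, 2002, so the next rule applies.
Among Drummond and Horvat, by equity stake (higher first): Drummond (16 percent) before Horvat (10 percent).
Marchetti, Lindqvist, Salazar, Farouk and Romero all have date first elected to the board Nov 16, 2010, so the next rule applies.
Among Marchetti, Lindqvist, Salazar, Farouk and Romero, by equity stake (higher first): Marchetti (13 percent) before Lindqvist and Salazar (11 percent) before Farouk and Romero (8 percent).
Lindqvist and Salazar are each a committee chair, so the next rule applies.
Among Lindqvist and Salazar, by continuous board tenure (higher first): Lindqvist (21 years) before Salazar (7 years).
Farouk and Romero are each not a committee chair, so the next rule applies.
Among Farouk and Romero, by continuous board tenure (higher first): Farouk (13 years) before Romero (5 years).
Order: Vasquez, Drummond, Horvat, Marchetti, Lindqvist, Salazar, Farouk, Romero.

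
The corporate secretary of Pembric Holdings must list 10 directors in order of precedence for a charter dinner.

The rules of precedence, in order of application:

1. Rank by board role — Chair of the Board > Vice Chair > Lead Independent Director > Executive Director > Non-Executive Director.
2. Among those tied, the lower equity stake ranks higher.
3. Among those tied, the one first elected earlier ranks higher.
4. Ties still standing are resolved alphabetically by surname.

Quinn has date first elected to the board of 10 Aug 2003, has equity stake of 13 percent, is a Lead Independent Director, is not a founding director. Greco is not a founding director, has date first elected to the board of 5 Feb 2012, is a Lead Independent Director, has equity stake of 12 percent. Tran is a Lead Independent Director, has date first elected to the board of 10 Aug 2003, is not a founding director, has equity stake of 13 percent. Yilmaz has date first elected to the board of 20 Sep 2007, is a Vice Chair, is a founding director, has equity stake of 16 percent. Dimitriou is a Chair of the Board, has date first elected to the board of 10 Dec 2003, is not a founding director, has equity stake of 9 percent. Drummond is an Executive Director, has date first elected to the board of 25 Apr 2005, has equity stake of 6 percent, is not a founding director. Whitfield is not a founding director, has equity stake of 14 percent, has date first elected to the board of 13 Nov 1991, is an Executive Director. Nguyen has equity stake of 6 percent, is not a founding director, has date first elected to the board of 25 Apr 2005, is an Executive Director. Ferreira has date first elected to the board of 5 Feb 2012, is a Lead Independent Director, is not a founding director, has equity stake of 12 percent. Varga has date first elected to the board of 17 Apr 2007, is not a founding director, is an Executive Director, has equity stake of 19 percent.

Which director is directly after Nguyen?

Whitfield

By board role: Dimitriou (Chair of the Board); then Yilmaz (Vice Chair); then Ferreira, Greco, Quinn and Tran (Lead Independent Director); then Drummond, Nguyen, Whitfield and Varga (Executive Director).
Among Ferreira, Greco, Quinn and Tran, by equity stake (lower first): Ferreira and Greco (12 percent) before Quinn and Tran (13 percent).
Ferreira and Greco both have date first elected to the board 5 Feb 2012, so the next rule applies.
Among Ferreira and Greco, alphabetically by surname: Ferreira before Greco.
Quinn and Tran both have date first elected to the board 10 Aug 2003, so the next rule applies.
Among Quinn and Tran, alphabetically by surname: Quinn before Tran.
Among Drummond, Nguyen, Whitfield and Varga, by equity stake (lower first): Drummond and Nguyen (6 percent) before Whitfield (14 percent) before Varga (19 percent).
Drummond and Nguyen both have date first elected to the board 25 Apr 2005, so the next rule applies.
Among Drummond and Nguyen, alphabetically by surname: Drummond before Nguyen.
Order: Dimitriou, Yilmaz, Ferreira, Greco, Quinn, Tran, Drummond, Nguyen, Whitfield, Varga.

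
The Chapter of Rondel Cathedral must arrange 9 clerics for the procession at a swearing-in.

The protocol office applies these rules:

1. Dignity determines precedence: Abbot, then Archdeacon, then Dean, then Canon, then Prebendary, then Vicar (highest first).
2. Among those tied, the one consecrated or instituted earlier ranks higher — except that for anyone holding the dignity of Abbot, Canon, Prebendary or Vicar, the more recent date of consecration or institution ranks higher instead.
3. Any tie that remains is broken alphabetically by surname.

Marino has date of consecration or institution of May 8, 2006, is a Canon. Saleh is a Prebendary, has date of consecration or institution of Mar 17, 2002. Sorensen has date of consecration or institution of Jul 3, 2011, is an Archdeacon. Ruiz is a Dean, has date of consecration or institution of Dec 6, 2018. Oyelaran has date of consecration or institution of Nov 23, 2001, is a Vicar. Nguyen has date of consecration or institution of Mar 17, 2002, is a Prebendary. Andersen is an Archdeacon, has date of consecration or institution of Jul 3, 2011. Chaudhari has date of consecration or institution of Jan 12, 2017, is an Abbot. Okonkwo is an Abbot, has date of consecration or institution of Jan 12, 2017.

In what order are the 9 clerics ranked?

Chaudhari, Okonkwo, Andersen, Sorensen, Ruiz, Marino, Nguyen, Saleh, Oyelaran

By dignity: Chaudhari and Okonkwo (Abbot); then Andersen and Sorensen (Archdeacon); then Ruiz (Dean); then Marino (Canon); then Nguyen and Saleh (Prebendary); then Oyelaran (Vicar).
Chaudhari and Okonkwo both have date of consecration or institution Jan 12, 2017, so the next rule applies.
Among Chaudhari and Okonkwo, alphabetically by surname: Chaudhari before Okonkwo.
Andersen and Sorensen both have date of consecration or institution Jul 3, 2011, so the next rule applies.
Among Andersen and Sorensen, alphabetically by surname: Andersen before Sorensen.
Nguyen and Saleh both have date of consecration or institution Mar 17, 2002, so the next rule applies.
Among Nguyen and Saleh, alphabetically by surname: Nguyen before Saleh.
Full order: Chaudhari, Okonkwo, Andersen, Sorensen, Ruiz, Marino, Nguyen, Saleh, Oyelaran.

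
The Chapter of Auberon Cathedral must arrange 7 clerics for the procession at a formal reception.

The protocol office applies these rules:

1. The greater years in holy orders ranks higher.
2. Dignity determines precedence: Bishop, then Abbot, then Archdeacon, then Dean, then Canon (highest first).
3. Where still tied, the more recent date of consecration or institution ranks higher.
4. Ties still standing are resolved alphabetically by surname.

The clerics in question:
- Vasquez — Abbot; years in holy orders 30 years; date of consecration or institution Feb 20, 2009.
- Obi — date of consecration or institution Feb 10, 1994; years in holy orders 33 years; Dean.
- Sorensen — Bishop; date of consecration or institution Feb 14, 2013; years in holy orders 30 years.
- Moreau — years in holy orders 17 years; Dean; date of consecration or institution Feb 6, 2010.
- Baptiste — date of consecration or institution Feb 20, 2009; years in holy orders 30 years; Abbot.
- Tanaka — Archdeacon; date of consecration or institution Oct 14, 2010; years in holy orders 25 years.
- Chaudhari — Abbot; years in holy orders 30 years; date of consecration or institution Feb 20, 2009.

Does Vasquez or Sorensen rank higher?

By years in holy orders (higher first): Obi (33 years); then Sorensen, Baptiste, Chaudhari and Vasquez (each 30 years); then Tanaka (25 years); then Moreau (17 years).
Among Sorensen, Baptiste, Chaudhari and Vasquez, by dignity: Sorensen (Bishop) before Baptiste, Chaudhari and Vasquez (Abbot).
Baptiste, Chaudhari and Vasquez all have date of consecration or institution Feb 20, 2009, so the next rule applies.
Among Baptiste, Chaudhari and Vasquez, alphabetically by surname: Baptiste before Chaudhari before Vasquez.
So Sorensen takes precedence.

Sorensen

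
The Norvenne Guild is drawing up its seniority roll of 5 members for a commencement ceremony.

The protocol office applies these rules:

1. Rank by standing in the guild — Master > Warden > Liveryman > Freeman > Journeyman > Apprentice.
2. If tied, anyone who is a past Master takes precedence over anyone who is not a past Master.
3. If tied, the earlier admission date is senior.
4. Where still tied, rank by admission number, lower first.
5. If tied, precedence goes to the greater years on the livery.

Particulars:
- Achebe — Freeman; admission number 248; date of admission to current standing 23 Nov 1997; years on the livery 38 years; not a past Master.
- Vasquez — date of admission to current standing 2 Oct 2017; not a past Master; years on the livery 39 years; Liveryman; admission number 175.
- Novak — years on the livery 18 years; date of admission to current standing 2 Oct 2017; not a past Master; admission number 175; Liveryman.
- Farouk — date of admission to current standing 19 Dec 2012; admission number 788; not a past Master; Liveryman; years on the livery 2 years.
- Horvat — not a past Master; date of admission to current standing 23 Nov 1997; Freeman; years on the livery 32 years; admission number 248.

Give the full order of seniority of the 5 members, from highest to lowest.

Farouk, Vasquez, Novak, Achebe, Horvat

By standing in the guild: Farouk, Vasquez and Novak (Liveryman); then Achebe and Horvat (Freeman).
Farouk, Vasquez and Novak are each not a past Master, so the next rule applies.
Among Farouk, Vasquez and Novak, by date of admission to current standing (earlier first): Farouk (19 Dec 2012) before Vasquez and Novak (2 Oct 2017).
Vasquez and Novak both have admission number 175, so the next rule applies.
Among Vasquez and Novak, by years on the livery (higher first): Vasquez (39 years) before Novak (18 years).
Achebe and Horvat are each not a past Master, so the next rule applies.
Achebe and Horvat both have date of admission to current standing 23 Nov 1997, so the next rule applies.
Achebe and Horvat both have admission number 248, so the next rule applies.
Among Achebe and Horvat, by years on the livery (higher first): Achebe (38 years) before Horvat (32 years).
Full order: Farouk, Vasquez, Novak, Achebe, Horvat.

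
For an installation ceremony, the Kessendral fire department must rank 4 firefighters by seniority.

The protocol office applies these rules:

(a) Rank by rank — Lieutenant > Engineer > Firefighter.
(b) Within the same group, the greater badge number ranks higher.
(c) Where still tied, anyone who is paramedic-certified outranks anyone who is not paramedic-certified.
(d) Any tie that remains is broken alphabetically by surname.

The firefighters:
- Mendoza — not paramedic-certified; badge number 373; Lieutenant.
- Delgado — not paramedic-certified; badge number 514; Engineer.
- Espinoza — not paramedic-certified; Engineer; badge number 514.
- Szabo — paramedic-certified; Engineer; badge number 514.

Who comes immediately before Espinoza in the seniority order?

By rank: Mendoza (Lieutenant); then Szabo, Delgado and Espinoza (Engineer).
Szabo, Delgado and Espinoza all have badge number 514, so the next rule applies.
Among Szabo, Delgado and Espinoza, paramedic-certified before not paramedic-certified: Szabo (paramedic-certified) before Delgado and Espinoza (not paramedic-certified).
Among Delgado and Espinoza, alphabetically by surname: Delgado before Espinoza.
Order: Mendoza, Szabo, Delgado, Espinoza.

Delgado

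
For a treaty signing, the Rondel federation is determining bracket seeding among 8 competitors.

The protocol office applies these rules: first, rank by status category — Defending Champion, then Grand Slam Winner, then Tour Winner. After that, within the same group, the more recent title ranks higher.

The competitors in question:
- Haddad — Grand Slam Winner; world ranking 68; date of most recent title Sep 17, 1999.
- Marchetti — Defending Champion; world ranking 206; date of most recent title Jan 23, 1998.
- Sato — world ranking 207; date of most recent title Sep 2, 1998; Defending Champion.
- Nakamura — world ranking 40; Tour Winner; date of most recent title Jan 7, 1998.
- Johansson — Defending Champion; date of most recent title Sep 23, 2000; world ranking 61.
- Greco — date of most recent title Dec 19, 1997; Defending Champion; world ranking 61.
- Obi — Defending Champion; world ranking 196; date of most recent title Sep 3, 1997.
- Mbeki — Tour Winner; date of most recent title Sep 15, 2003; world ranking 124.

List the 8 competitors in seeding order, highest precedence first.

By status category: Johansson, Sato, Marchetti, Greco and Obi (Defending Champion); then Haddad (Grand Slam Winner); then Mbeki and Nakamura (Tour Winner).
Among Johansson, Sato, Marchetti, Greco and Obi, by date of most recent title (later first): Johansson (Sep 23, 2000) before Sato (Sep 2, 1998) before Marchetti (Jan 23, 1998) before Greco (Dec 19, 1997) before Obi (Sep 3, 1997).
Among Mbeki and Nakamura, by date of most recent title (later first): Mbeki (Sep 15, 2003) before Nakamura (Jan 7, 1998).
Full order: Johansson, Sato, Marchetti, Greco, Obi, Haddad, Mbeki, Nakamura.

Johansson, Sato, Marchetti, Greco, Obi, Haddad, Mbeki, Nakamura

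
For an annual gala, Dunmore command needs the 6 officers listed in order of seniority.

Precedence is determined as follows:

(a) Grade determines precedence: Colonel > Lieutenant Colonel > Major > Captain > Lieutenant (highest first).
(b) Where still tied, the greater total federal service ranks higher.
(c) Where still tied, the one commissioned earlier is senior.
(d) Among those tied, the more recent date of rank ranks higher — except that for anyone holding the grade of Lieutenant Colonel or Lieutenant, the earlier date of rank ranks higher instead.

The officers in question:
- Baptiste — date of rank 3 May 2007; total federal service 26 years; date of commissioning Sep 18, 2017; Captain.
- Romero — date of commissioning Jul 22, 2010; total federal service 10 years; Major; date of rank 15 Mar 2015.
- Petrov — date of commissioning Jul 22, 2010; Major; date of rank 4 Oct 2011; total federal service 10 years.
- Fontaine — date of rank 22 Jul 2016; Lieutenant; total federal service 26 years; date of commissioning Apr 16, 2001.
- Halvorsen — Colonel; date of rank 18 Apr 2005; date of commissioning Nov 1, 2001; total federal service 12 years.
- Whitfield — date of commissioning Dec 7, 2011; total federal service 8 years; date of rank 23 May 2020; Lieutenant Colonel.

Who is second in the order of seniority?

Whitfield

By grade: Halvorsen (Colonel); then Whitfield (Lieutenant Colonel); then Romero and Petrov (Major); then Baptiste (Captain); then Fontaine (Lieutenant).
Romero and Petrov both have total federal service 10 years, so the next rule applies.
Romero and Petrov both have date of commissioning Jul 22, 2010, so the next rule applies.
Among Romero and Petrov, by date of rank (later first): Romero (15 Mar 2015) before Petrov (4 Oct 2011).
Order: Halvorsen, Whitfield, Romero, Petrov, Baptiste, Fontaine.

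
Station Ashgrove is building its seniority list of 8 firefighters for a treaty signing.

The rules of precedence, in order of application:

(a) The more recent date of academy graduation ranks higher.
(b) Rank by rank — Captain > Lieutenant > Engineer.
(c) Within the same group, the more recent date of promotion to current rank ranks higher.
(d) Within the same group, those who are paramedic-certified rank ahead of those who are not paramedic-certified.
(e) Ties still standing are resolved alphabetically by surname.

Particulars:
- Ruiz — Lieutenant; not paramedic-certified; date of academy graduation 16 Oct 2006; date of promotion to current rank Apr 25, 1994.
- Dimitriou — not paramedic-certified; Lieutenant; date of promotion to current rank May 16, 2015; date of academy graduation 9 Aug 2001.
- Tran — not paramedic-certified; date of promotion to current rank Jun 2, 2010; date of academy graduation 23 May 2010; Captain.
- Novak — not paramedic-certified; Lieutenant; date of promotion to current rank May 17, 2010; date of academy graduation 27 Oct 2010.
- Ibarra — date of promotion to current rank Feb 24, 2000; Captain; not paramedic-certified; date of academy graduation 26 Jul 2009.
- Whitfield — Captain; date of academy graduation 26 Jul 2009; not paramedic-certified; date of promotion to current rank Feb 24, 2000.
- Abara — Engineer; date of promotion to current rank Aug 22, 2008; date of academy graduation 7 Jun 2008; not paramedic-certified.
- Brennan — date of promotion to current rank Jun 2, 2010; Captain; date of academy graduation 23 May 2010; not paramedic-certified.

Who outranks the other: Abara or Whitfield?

Whitfield

By date of academy graduation (later first): Novak (27 Oct 2010); then Brennan and Tran (both 23 May 2010); then Ibarra and Whitfield (both 26 Jul 2009); then Abara (7 Jun 2008); then Ruiz (16 Oct 2006); then Dimitriou (9 Aug 2001).
Brennan and Tran are each Captain, so the next rule applies.
Brennan and Tran both have date of promotion to current rank Jun 2, 2010, so the next rule applies.
Brennan and Tran are each not paramedic-certified, so the next rule applies.
Among Brennan and Tran, alphabetically by surname: Brennan before Tran.
Ibarra and Whitfield are each Captain, so the next rule applies.
Ibarra and Whitfield both have date of promotion to current rank Feb 24, 2000, so the next rule applies.
Ibarra and Whitfield are each not paramedic-certified, so the next rule applies.
Among Ibarra and Whitfield, alphabetically by surname: Ibarra before Whitfield.
So Whitfield takes precedence.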